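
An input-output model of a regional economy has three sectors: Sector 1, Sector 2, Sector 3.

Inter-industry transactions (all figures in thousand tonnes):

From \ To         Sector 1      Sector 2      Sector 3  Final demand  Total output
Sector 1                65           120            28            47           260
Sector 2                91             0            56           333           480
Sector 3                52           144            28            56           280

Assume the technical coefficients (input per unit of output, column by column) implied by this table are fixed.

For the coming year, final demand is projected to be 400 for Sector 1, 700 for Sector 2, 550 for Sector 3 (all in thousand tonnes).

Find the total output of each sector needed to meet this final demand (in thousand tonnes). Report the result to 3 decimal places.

Technical coefficients a_ij = z_ij / X_j:
  a_11 = 65/260 = 0.25, a_21 = 91/260 = 0.35, a_31 = 52/260 = 0.20
  a_12 = 120/480 = 0.25, a_22 = 0/480 = 0.00, a_32 = 144/480 = 0.30
  a_13 = 28/280 = 0.10, a_23 = 56/280 = 0.20, a_33 = 28/280 = 0.10
I − A =
  [   0.75    -0.25    -0.10]
  [  -0.35     1.00    -0.20]
  [  -0.20    -0.30     0.90]
Cofactors of I−A, C_ij = (−1)^(i+j)·(minor ij) (rows/columns in the sector order above):
  C_11 = (1.00)(0.90) − (-0.20)(-0.30) = 0.8400
  C_12 = −[(-0.35)(0.90) − (-0.20)(-0.20)] = 0.3550
  C_13 = (-0.35)(-0.30) − (1.00)(-0.20) = 0.3050
  C_21 = −[(-0.25)(0.90) − (-0.10)(-0.30)] = 0.2550
  C_22 = (0.75)(0.90) − (-0.10)(-0.20) = 0.6550
  C_23 = −[(0.75)(-0.30) − (-0.25)(-0.20)] = 0.2750
  C_31 = (-0.25)(-0.20) − (-0.10)(1.00) = 0.1500
  C_32 = −[(0.75)(-0.20) − (-0.10)(-0.35)] = 0.1850
  C_33 = (0.75)(1.00) − (-0.25)(-0.35) = 0.6625
det(I−A) = Σ_j (I−A)_1j·C_1j = (0.75)(0.8400) + (-0.25)(0.3550) + (-0.10)(0.3050) = 0.51075
adj(I−A) = Cᵀ =
  [ 0.8400   0.2550   0.1500]
  [ 0.3550   0.6550   0.1850]
  [ 0.3050   0.2750   0.6625]
(I − A)⁻¹ = adj(I−A) / det(I−A) ≈
  [   1.6446     0.4993     0.2937]
  [   0.6951     1.2824     0.3622]
  [   0.5972     0.5384     1.2971]
x = (I − A)⁻¹ d = adj(I−A)·d / det(I−A), with det(I−A) = 0.51075:
  x_1 = (0.8400·400 + 0.2550·700 + 0.1500·550) / 0.51075 = 597.00 / 0.51075 ≈ 1168.869
  x_2 = (0.3550·400 + 0.6550·700 + 0.1850·550) / 0.51075 = 702.25 / 0.51075 ≈ 1374.939
  x_3 = (0.3050·400 + 0.2750·700 + 0.6625·550) / 0.51075 = 678.875 / 0.51075 ≈ 1329.173

x_1 = 1168.869, x_2 = 1374.939, x_3 = 1329.173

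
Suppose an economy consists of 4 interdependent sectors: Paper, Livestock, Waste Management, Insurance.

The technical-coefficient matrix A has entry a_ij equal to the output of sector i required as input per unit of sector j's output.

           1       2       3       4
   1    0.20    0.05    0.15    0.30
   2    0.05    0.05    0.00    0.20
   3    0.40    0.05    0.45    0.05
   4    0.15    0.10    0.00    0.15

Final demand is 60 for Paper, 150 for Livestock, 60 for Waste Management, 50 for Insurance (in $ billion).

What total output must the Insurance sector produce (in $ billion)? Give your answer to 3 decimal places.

I − A =
  [   0.80    -0.05    -0.15    -0.30]
  [  -0.05     0.95     0.00    -0.20]
  [  -0.40    -0.05     0.55    -0.05]
  [  -0.15    -0.10     0.00     0.85]
Compute the cofactors C_ij = (−1)^(i+j)·(3×3 minor ij) of I−A; the adjugate is their transpose:
adj(I−A) = Cᵀ =
  [ 0.433125   0.047000   0.118125   0.170875]
  [ 0.039875   0.297125   0.010875   0.084625]
  [ 0.326000   0.065125   0.582125   0.164625]
  [ 0.081125   0.043250   0.022125   0.359250]
det(I−A) = Σ_j (I−A)_1j·C_1j = (0.80)(0.433125) + (-0.05)(0.039875) + (-0.15)(0.326000) + (-0.30)(0.081125) = 0.27126875
(I − A)⁻¹ = adj(I−A) / det(I−A) ≈
  [   1.5967     0.1733     0.4355     0.6299]
  [   0.1470     1.0953     0.0401     0.3120]
  [   1.2018     0.2401     2.1459     0.6069]
  [   0.2991     0.1594     0.0816     1.3243]
x = (I − A)⁻¹ d = adj(I−A)·d / det(I−A), with det(I−A) = 0.27126875:
  x_1 = (0.433125·60 + 0.047000·150 + 0.118125·60 + 0.170875·50) / 0.27126875 = 48.66875 / 0.27126875 ≈ 179.412
  x_2 = (0.039875·60 + 0.297125·150 + 0.010875·60 + 0.084625·50) / 0.27126875 = 51.845 / 0.27126875 ≈ 191.120
  x_3 = (0.326000·60 + 0.065125·150 + 0.582125·60 + 0.164625·50) / 0.27126875 = 72.4875 / 0.27126875 ≈ 267.217
  x_4 = (0.081125·60 + 0.043250·150 + 0.022125·60 + 0.359250·50) / 0.27126875 = 30.645 / 0.27126875 ≈ 112.969

x_4 = 112.969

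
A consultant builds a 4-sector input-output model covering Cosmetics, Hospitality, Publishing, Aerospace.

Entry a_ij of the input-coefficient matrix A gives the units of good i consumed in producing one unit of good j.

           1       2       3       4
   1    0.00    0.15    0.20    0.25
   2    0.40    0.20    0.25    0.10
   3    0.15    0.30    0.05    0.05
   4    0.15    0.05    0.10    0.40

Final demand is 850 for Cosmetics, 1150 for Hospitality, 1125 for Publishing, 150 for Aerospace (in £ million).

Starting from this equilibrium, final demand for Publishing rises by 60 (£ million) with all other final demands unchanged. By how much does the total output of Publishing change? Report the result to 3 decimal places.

Δx_3 = 82.878

I − A =
  [   1.00    -0.15    -0.20    -0.25]
  [  -0.40     0.80    -0.25    -0.10]
  [  -0.15    -0.30     0.95    -0.05]
  [  -0.15    -0.05    -0.10     0.60]
Compute the cofactors C_ij = (−1)^(i+j)·(3×3 minor ij) of I−A; the adjugate is their transpose:
adj(I−A) = Cᵀ =
  [ 0.398625   0.140625   0.142125   0.201375]
  [ 0.266125   0.506125   0.211625   0.212875]
  [ 0.154750   0.187750   0.401750   0.129250]
  [ 0.147625   0.108625   0.120125   0.574375]
det(I−A) = Σ_j (I−A)_1j·C_1j = (1.00)(0.398625) + (-0.15)(0.266125) + (-0.20)(0.154750) + (-0.25)(0.147625) = 0.29085
(I − A)⁻¹ = adj(I−A) / det(I−A) ≈
  [   1.3706     0.4835     0.4887     0.6924]
  [   0.9150     1.7402     0.7276     0.7319]
  [   0.5321     0.6455     1.3813     0.4444]
  [   0.5076     0.3735     0.4130     1.9748]
Δx = (I − A)⁻¹ Δd with Δd having +60 in the Publishing component and 0 elsewhere.
So Δx_3 = L_33 · (+60), where L_33 = adj(I−A)_33 / det(I−A) = 0.401750 / 0.29085.
Δx_3 = 0.401750 × (+60) / 0.29085 = 24.105 / 0.29085 ≈ 82.878.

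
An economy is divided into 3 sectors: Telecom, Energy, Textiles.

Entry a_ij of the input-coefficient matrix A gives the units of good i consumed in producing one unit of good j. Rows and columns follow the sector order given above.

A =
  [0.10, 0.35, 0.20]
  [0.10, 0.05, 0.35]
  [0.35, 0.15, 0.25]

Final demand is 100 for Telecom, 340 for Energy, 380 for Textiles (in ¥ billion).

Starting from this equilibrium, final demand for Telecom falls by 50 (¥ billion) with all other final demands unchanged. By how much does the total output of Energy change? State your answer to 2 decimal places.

I − A =
  [   0.90    -0.35    -0.20]
  [  -0.10     0.95    -0.35]
  [  -0.35    -0.15     0.75]
Cofactors of I−A, C_ij = (−1)^(i+j)·(minor ij) (rows/columns in the sector order above):
  C_11 = (0.95)(0.75) − (-0.35)(-0.15) = 0.6600
  C_12 = −[(-0.10)(0.75) − (-0.35)(-0.35)] = 0.1975
  C_13 = (-0.10)(-0.15) − (0.95)(-0.35) = 0.3475
  C_21 = −[(-0.35)(0.75) − (-0.20)(-0.15)] = 0.2925
  C_22 = (0.90)(0.75) − (-0.20)(-0.35) = 0.6050
  C_23 = −[(0.90)(-0.15) − (-0.35)(-0.35)] = 0.2575
  C_31 = (-0.35)(-0.35) − (-0.20)(0.95) = 0.3125
  C_32 = −[(0.90)(-0.35) − (-0.20)(-0.10)] = 0.3350
  C_33 = (0.90)(0.95) − (-0.35)(-0.10) = 0.8200
det(I−A) = Σ_j (I−A)_1j·C_1j = (0.90)(0.6600) + (-0.35)(0.1975) + (-0.20)(0.3475) = 0.455375
adj(I−A) = Cᵀ =
  [ 0.6600   0.2925   0.3125]
  [ 0.1975   0.6050   0.3350]
  [ 0.3475   0.2575   0.8200]
(I − A)⁻¹ = adj(I−A) / det(I−A) ≈
  [   1.4494     0.6423     0.6862]
  [   0.4337     1.3286     0.7357]
  [   0.7631     0.5655     1.8007]
Δx = (I − A)⁻¹ Δd with Δd having -50 in the Telecom component and 0 elsewhere.
So Δx_2 = L_21 · (-50), where L_21 = adj(I−A)_21 / det(I−A) = 0.1975 / 0.455375.
Δx_2 = 0.1975 × (-50) / 0.455375 = -9.875 / 0.455375 ≈ -21.69.

Δx_2 = -21.69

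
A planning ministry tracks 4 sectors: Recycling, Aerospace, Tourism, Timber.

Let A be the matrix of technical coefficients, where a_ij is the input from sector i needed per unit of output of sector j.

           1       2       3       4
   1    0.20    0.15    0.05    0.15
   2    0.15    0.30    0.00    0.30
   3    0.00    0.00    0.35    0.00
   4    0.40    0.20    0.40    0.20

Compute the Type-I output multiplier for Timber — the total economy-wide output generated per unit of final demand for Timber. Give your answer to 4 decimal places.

I − A =
  [   0.80    -0.15    -0.05    -0.15]
  [  -0.15     0.70     0.00    -0.30]
  [   0.00     0.00     0.65     0.00]
  [  -0.40    -0.20    -0.40     0.80]
Compute the cofactors C_ij = (−1)^(i+j)·(3×3 minor ij) of I−A; the adjugate is their transpose:
adj(I−A) = Cᵀ =
  [ 0.325000   0.097500   0.085000   0.097500]
  [ 0.156000   0.377000   0.117000   0.170625]
  [ 0.000000   0.000000   0.317500   0.000000]
  [ 0.201500   0.143000   0.230500   0.349375]
det(I−A) = Σ_j (I−A)_1j·C_1j = (0.80)(0.325000) + (-0.15)(0.156000) + (-0.05)(0.000000) + (-0.15)(0.201500) = 0.206375
(I − A)⁻¹ = adj(I−A) / det(I−A) ≈
  [   1.57480     0.47244     0.41187     0.47244]
  [   0.75591     1.82677     0.56693     0.82677]
  [   0.00000     0.00000     1.53846     0.00000]
  [   0.97638     0.69291     1.11690     1.69291]
The output multiplier for sector j is the column-j sum of the Leontief inverse (I − A)⁻¹ = adj(I−A) / det(I−A).
Column 4 of adj(I−A): (0.097500, 0.170625, 0.000000, 0.349375); det(I−A) = 0.206375.
m_4 = (0.097500 + 0.170625 + 0.000000 + 0.349375) / 0.206375 = 0.6175 / 0.206375 ≈ 2.9921.

m_4 = 2.9921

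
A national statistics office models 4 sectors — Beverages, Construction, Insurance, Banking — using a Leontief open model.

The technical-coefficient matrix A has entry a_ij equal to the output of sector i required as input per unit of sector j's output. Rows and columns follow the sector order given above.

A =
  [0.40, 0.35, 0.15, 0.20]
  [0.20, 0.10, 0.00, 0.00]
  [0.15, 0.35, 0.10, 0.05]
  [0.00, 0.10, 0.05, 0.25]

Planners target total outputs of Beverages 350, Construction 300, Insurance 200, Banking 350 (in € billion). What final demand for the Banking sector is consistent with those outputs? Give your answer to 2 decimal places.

I − A =
  [   0.60    -0.35    -0.15    -0.20]
  [  -0.20     0.90     0.00     0.00]
  [  -0.15    -0.35     0.90    -0.05]
  [   0.00    -0.10    -0.05     0.75]
d = (I − A) x:
  d_1 = (+0.60)·350 + (-0.35)·300 + (-0.15)·200 + (-0.20)·350 = 5.00
  d_2 = (-0.20)·350 + (+0.90)·300 + (+0.00)·200 + (+0.00)·350 = 200.00
  d_3 = (-0.15)·350 + (-0.35)·300 + (+0.90)·200 + (-0.05)·350 = 5.00
  d_4 = (+0.00)·350 + (-0.10)·300 + (-0.05)·200 + (+0.75)·350 = 222.50

d_4 = 222.50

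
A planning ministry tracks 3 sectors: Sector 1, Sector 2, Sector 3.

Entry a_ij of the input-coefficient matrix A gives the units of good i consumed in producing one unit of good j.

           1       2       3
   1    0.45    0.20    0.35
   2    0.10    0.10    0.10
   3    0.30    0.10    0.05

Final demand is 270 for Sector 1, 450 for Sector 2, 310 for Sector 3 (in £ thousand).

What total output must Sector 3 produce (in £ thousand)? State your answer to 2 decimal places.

x_3 = 803.51

I − A =
  [   0.55    -0.20    -0.35]
  [  -0.10     0.90    -0.10]
  [  -0.30    -0.10     0.95]
Cofactors of I−A, C_ij = (−1)^(i+j)·(minor ij) (rows/columns in the sector order above):
  C_11 = (0.90)(0.95) − (-0.10)(-0.10) = 0.8450
  C_12 = −[(-0.10)(0.95) − (-0.10)(-0.30)] = 0.1250
  C_13 = (-0.10)(-0.10) − (0.90)(-0.30) = 0.2800
  C_21 = −[(-0.20)(0.95) − (-0.35)(-0.10)] = 0.2250
  C_22 = (0.55)(0.95) − (-0.35)(-0.30) = 0.4175
  C_23 = −[(0.55)(-0.10) − (-0.20)(-0.30)] = 0.1150
  C_31 = (-0.20)(-0.10) − (-0.35)(0.90) = 0.3350
  C_32 = −[(0.55)(-0.10) − (-0.35)(-0.10)] = 0.0900
  C_33 = (0.55)(0.90) − (-0.20)(-0.10) = 0.4750
det(I−A) = Σ_j (I−A)_1j·C_1j = (0.55)(0.8450) + (-0.20)(0.1250) + (-0.35)(0.2800) = 0.34175
adj(I−A) = Cᵀ =
  [ 0.8450   0.2250   0.3350]
  [ 0.1250   0.4175   0.0900]
  [ 0.2800   0.1150   0.4750]
(I − A)⁻¹ = adj(I−A) / det(I−A) ≈
  [   2.4726     0.6584     0.9802]
  [   0.3658     1.2217     0.2634]
  [   0.8193     0.3365     1.3899]
x = (I − A)⁻¹ d = adj(I−A)·d / det(I−A), with det(I−A) = 0.34175:
  x_1 = (0.8450·270 + 0.2250·450 + 0.3350·310) / 0.34175 = 433.25 / 0.34175 ≈ 1267.74
  x_2 = (0.1250·270 + 0.4175·450 + 0.0900·310) / 0.34175 = 249.525 / 0.34175 ≈ 730.14
  x_3 = (0.2800·270 + 0.1150·450 + 0.4750·310) / 0.34175 = 274.60 / 0.34175 ≈ 803.51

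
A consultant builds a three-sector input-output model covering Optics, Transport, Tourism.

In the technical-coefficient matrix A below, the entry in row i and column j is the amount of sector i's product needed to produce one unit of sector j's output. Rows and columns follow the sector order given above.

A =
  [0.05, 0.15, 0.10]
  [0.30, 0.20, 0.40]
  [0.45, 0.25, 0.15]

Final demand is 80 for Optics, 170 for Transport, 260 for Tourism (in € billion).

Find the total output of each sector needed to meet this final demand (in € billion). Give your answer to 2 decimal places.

x_1 = 245.85, x_2 = 612.83, x_3 = 616.28

I − A =
  [   0.95    -0.15    -0.10]
  [  -0.30     0.80    -0.40]
  [  -0.45    -0.25     0.85]
Cofactors of I−A, C_ij = (−1)^(i+j)·(minor ij) (rows/columns in the sector order above):
  C_11 = (0.80)(0.85) − (-0.40)(-0.25) = 0.5800
  C_12 = −[(-0.30)(0.85) − (-0.40)(-0.45)] = 0.4350
  C_13 = (-0.30)(-0.25) − (0.80)(-0.45) = 0.4350
  C_21 = −[(-0.15)(0.85) − (-0.10)(-0.25)] = 0.1525
  C_22 = (0.95)(0.85) − (-0.10)(-0.45) = 0.7625
  C_23 = −[(0.95)(-0.25) − (-0.15)(-0.45)] = 0.3050
  C_31 = (-0.15)(-0.40) − (-0.10)(0.80) = 0.1400
  C_32 = −[(0.95)(-0.40) − (-0.10)(-0.30)] = 0.4100
  C_33 = (0.95)(0.80) − (-0.15)(-0.30) = 0.7150
det(I−A) = Σ_j (I−A)_1j·C_1j = (0.95)(0.5800) + (-0.15)(0.4350) + (-0.10)(0.4350) = 0.44225
adj(I−A) = Cᵀ =
  [ 0.5800   0.1525   0.1400]
  [ 0.4350   0.7625   0.4100]
  [ 0.4350   0.3050   0.7150]
(I − A)⁻¹ = adj(I−A) / det(I−A) ≈
  [   1.3115     0.3448     0.3166]
  [   0.9836     1.7241     0.9271]
  [   0.9836     0.6897     1.6167]
x = (I − A)⁻¹ d = adj(I−A)·d / det(I−A), with det(I−A) = 0.44225:
  x_1 = (0.5800·80 + 0.1525·170 + 0.1400·260) / 0.44225 = 108.725 / 0.44225 ≈ 245.85
  x_2 = (0.4350·80 + 0.7625·170 + 0.4100·260) / 0.44225 = 271.025 / 0.44225 ≈ 612.83
  x_3 = (0.4350·80 + 0.3050·170 + 0.7150·260) / 0.44225 = 272.55 / 0.44225 ≈ 616.28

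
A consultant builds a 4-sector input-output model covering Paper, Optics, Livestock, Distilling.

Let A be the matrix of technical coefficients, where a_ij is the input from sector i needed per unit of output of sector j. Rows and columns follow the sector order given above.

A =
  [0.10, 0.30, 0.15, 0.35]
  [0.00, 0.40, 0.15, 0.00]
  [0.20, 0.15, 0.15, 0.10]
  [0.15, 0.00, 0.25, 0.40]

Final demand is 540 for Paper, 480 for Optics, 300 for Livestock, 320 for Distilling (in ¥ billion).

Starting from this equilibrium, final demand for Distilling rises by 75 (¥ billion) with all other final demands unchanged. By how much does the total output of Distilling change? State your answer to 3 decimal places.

I − A =
  [   0.90    -0.30    -0.15    -0.35]
  [   0.00     0.60    -0.15     0.00]
  [  -0.20    -0.15     0.85    -0.10]
  [  -0.15     0.00    -0.25     0.60]
Compute the cofactors C_ij = (−1)^(i+j)·(3×3 minor ij) of I−A; the adjugate is their transpose:
adj(I−A) = Cᵀ =
  [ 0.277500   0.172125   0.133500   0.184125]
  [ 0.020250   0.354125   0.073125   0.024000]
  [ 0.081000   0.113625   0.292500   0.096000]
  [ 0.103125   0.090375   0.155250   0.411750]
det(I−A) = Σ_j (I−A)_1j·C_1j = (0.90)(0.277500) + (-0.30)(0.020250) + (-0.15)(0.081000) + (-0.35)(0.103125) = 0.19543125
(I − A)⁻¹ = adj(I−A) / det(I−A) ≈
  [   1.4199     0.8807     0.6831     0.9421]
  [   0.1036     1.8120     0.3742     0.1228]
  [   0.4145     0.5814     1.4967     0.4912]
  [   0.5277     0.4624     0.7944     2.1069]
Δx = (I − A)⁻¹ Δd with Δd having +75 in the Distilling component and 0 elsewhere.
So Δx_4 = L_44 · (+75), where L_44 = adj(I−A)_44 / det(I−A) = 0.411750 / 0.19543125.
Δx_4 = 0.411750 × (+75) / 0.19543125 = 30.88125 / 0.19543125 ≈ 158.016.

Δx_4 = 158.016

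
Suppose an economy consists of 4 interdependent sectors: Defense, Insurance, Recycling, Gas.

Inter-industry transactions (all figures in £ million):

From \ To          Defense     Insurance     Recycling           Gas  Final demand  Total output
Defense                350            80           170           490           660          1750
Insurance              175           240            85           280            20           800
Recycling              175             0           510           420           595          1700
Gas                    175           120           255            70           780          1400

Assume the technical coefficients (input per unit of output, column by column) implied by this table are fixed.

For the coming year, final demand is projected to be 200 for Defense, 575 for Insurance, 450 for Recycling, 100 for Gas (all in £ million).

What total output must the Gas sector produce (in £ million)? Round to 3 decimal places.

x_4 = 517.086

Technical coefficients a_ij = z_ij / X_j:
  a_11 = 350/1750 = 0.20, a_21 = 175/1750 = 0.10, a_31 = 175/1750 = 0.10, a_41 = 175/1750 = 0.10
  a_12 = 80/800 = 0.10, a_22 = 240/800 = 0.30, a_32 = 0/800 = 0.00, a_42 = 120/800 = 0.15
  a_13 = 170/1700 = 0.10, a_23 = 85/1700 = 0.05, a_33 = 510/1700 = 0.30, a_43 = 255/1700 = 0.15
  a_14 = 490/1400 = 0.35, a_24 = 280/1400 = 0.20, a_34 = 420/1400 = 0.30, a_44 = 70/1400 = 0.05
I − A =
  [   0.80    -0.10    -0.10    -0.35]
  [  -0.10     0.70    -0.05    -0.20]
  [  -0.10     0.00     0.70    -0.30]
  [  -0.10    -0.15    -0.15     0.95]
Compute the cofactors C_ij = (−1)^(i+j)·(3×3 minor ij) of I−A; the adjugate is their transpose:
adj(I−A) = Cᵀ =
  [ 0.410750   0.103250   0.110625   0.208000]
  [ 0.085250   0.453750   0.077000   0.151250]
  [ 0.089000   0.053750   0.466750   0.191500]
  [ 0.070750   0.091000   0.097500   0.377500]
det(I−A) = Σ_j (I−A)_1j·C_1j = (0.80)(0.410750) + (-0.10)(0.085250) + (-0.10)(0.089000) + (-0.35)(0.070750) = 0.2864125
(I − A)⁻¹ = adj(I−A) / det(I−A) ≈
  [   1.4341     0.3605     0.3862     0.7262]
  [   0.2976     1.5843     0.2688     0.5281]
  [   0.3107     0.1877     1.6296     0.6686]
  [   0.2470     0.3177     0.3404     1.3180]
x = (I − A)⁻¹ d = adj(I−A)·d / det(I−A), with det(I−A) = 0.2864125:
  x_1 = (0.410750·200 + 0.103250·575 + 0.110625·450 + 0.208000·100) / 0.2864125 = 212.10 / 0.2864125 ≈ 740.540
  x_2 = (0.085250·200 + 0.453750·575 + 0.077000·450 + 0.151250·100) / 0.2864125 = 327.73125 / 0.2864125 ≈ 1144.263
  x_3 = (0.089000·200 + 0.053750·575 + 0.466750·450 + 0.191500·100) / 0.2864125 = 277.89375 / 0.2864125 ≈ 970.257
  x_4 = (0.070750·200 + 0.091000·575 + 0.097500·450 + 0.377500·100) / 0.2864125 = 148.10 / 0.2864125 ≈ 517.086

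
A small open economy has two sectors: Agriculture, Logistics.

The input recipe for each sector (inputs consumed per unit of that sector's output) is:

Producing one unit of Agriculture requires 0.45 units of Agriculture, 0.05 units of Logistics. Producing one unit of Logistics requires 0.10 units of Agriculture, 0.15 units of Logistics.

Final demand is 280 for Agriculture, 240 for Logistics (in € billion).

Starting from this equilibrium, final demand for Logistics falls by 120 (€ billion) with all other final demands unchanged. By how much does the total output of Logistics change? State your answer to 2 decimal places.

I − A =
  [   0.55    -0.10]
  [  -0.05     0.85]
det(I−A) = (0.55)(0.85) − (-0.10)(-0.05) = 0.4625
adj(I−A) = [[0.85, 0.10], [0.05, 0.55]]
(I − A)⁻¹ = adj(I−A) / det(I−A) ≈
  [   1.8378     0.2162]
  [   0.1081     1.1892]
Δx = (I − A)⁻¹ Δd with Δd having -120 in the Logistics component and 0 elsewhere.
So Δx_L = L_LL · (-120), where L_LL = adj(I−A)_LL / det(I−A) = 0.55 / 0.4625.
Δx_L = 0.55 × (-120) / 0.4625 = -66.00 / 0.4625 ≈ -142.70.

Δx_L = -142.70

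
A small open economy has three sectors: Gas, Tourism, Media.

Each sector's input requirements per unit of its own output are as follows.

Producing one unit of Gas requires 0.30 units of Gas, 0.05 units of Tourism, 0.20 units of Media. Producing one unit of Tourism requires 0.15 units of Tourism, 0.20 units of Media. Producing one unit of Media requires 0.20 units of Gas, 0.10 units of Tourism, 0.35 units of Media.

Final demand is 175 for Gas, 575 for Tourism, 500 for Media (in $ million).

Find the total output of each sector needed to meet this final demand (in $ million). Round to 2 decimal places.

x_G = 597.44, x_T = 854.68, x_M = 1216.04

I − A =
  [   0.70     0.00    -0.20]
  [  -0.05     0.85    -0.10]
  [  -0.20    -0.20     0.65]
Cofactors of I−A, C_ij = (−1)^(i+j)·(minor ij) (rows/columns in the sector order above):
  C_11 = (0.85)(0.65) − (-0.10)(-0.20) = 0.5325
  C_12 = −[(-0.05)(0.65) − (-0.10)(-0.20)] = 0.0525
  C_13 = (-0.05)(-0.20) − (0.85)(-0.20) = 0.1800
  C_21 = −[(0.00)(0.65) − (-0.20)(-0.20)] = 0.0400
  C_22 = (0.70)(0.65) − (-0.20)(-0.20) = 0.4150
  C_23 = −[(0.70)(-0.20) − (0.00)(-0.20)] = 0.1400
  C_31 = (0.00)(-0.10) − (-0.20)(0.85) = 0.1700
  C_32 = −[(0.70)(-0.10) − (-0.20)(-0.05)] = 0.0800
  C_33 = (0.70)(0.85) − (0.00)(-0.05) = 0.5950
det(I−A) = Σ_j (I−A)_1j·C_1j = (0.70)(0.5325) + (0.00)(0.0525) + (-0.20)(0.1800) = 0.33675
adj(I−A) = Cᵀ =
  [ 0.5325   0.0400   0.1700]
  [ 0.0525   0.4150   0.0800]
  [ 0.1800   0.1400   0.5950]
(I − A)⁻¹ = adj(I−A) / det(I−A) ≈
  [   1.5813     0.1188     0.5048]
  [   0.1559     1.2324     0.2376]
  [   0.5345     0.4157     1.7669]
x = (I − A)⁻¹ d = adj(I−A)·d / det(I−A), with det(I−A) = 0.33675:
  x_G = (0.5325·175 + 0.0400·575 + 0.1700·500) / 0.33675 = 201.1875 / 0.33675 ≈ 597.44
  x_T = (0.0525·175 + 0.4150·575 + 0.0800·500) / 0.33675 = 287.8125 / 0.33675 ≈ 854.68
  x_M = (0.1800·175 + 0.1400·575 + 0.5950·500) / 0.33675 = 409.50 / 0.33675 ≈ 1216.04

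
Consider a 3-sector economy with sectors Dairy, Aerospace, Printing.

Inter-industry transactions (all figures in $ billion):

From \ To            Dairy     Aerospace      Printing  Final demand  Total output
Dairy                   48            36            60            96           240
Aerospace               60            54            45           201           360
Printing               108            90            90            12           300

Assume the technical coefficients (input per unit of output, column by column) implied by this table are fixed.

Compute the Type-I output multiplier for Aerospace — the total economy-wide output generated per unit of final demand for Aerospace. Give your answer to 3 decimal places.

m_2 = 2.509

Technical coefficients a_ij = z_ij / X_j:
  a_11 = 48/240 = 0.20, a_21 = 60/240 = 0.25, a_31 = 108/240 = 0.45
  a_12 = 36/360 = 0.10, a_22 = 54/360 = 0.15, a_32 = 90/360 = 0.25
  a_13 = 60/300 = 0.20, a_23 = 45/300 = 0.15, a_33 = 90/300 = 0.30
I − A =
  [   0.80    -0.10    -0.20]
  [  -0.25     0.85    -0.15]
  [  -0.45    -0.25     0.70]
Cofactors of I−A, C_ij = (−1)^(i+j)·(minor ij) (rows/columns in the sector order above):
  C_11 = (0.85)(0.70) − (-0.15)(-0.25) = 0.5575
  C_12 = −[(-0.25)(0.70) − (-0.15)(-0.45)] = 0.2425
  C_13 = (-0.25)(-0.25) − (0.85)(-0.45) = 0.4450
  C_21 = −[(-0.10)(0.70) − (-0.20)(-0.25)] = 0.1200
  C_22 = (0.80)(0.70) − (-0.20)(-0.45) = 0.4700
  C_23 = −[(0.80)(-0.25) − (-0.10)(-0.45)] = 0.2450
  C_31 = (-0.10)(-0.15) − (-0.20)(0.85) = 0.1850
  C_32 = −[(0.80)(-0.15) − (-0.20)(-0.25)] = 0.1700
  C_33 = (0.80)(0.85) − (-0.10)(-0.25) = 0.6550
det(I−A) = Σ_j (I−A)_1j·C_1j = (0.80)(0.5575) + (-0.10)(0.2425) + (-0.20)(0.4450) = 0.33275
adj(I−A) = Cᵀ =
  [ 0.5575   0.1200   0.1850]
  [ 0.2425   0.4700   0.1700]
  [ 0.4450   0.2450   0.6550]
(I − A)⁻¹ = adj(I−A) / det(I−A) ≈
  [   1.6754     0.3606     0.5560]
  [   0.7288     1.4125     0.5109]
  [   1.3373     0.7363     1.9684]
The output multiplier for sector j is the column-j sum of the Leontief inverse (I − A)⁻¹ = adj(I−A) / det(I−A).
Column 2 of adj(I−A): (0.1200, 0.4700, 0.2450); det(I−A) = 0.33275.
m_2 = (0.1200 + 0.4700 + 0.2450) / 0.33275 = 0.835 / 0.33275 ≈ 2.509.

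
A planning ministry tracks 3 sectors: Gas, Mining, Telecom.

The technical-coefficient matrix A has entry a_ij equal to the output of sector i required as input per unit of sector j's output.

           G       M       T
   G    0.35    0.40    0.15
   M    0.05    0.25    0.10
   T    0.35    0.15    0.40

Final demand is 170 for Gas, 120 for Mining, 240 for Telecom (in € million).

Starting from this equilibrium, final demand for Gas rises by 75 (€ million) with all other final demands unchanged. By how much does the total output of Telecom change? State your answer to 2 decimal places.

I − A =
  [   0.65    -0.40    -0.15]
  [  -0.05     0.75    -0.10]
  [  -0.35    -0.15     0.60]
Cofactors of I−A, C_ij = (−1)^(i+j)·(minor ij) (rows/columns in the sector order above):
  C_11 = (0.75)(0.60) − (-0.10)(-0.15) = 0.4350
  C_12 = −[(-0.05)(0.60) − (-0.10)(-0.35)] = 0.0650
  C_13 = (-0.05)(-0.15) − (0.75)(-0.35) = 0.2700
  C_21 = −[(-0.40)(0.60) − (-0.15)(-0.15)] = 0.2625
  C_22 = (0.65)(0.60) − (-0.15)(-0.35) = 0.3375
  C_23 = −[(0.65)(-0.15) − (-0.40)(-0.35)] = 0.2375
  C_31 = (-0.40)(-0.10) − (-0.15)(0.75) = 0.1525
  C_32 = −[(0.65)(-0.10) − (-0.15)(-0.05)] = 0.0725
  C_33 = (0.65)(0.75) − (-0.40)(-0.05) = 0.4675
det(I−A) = Σ_j (I−A)_1j·C_1j = (0.65)(0.4350) + (-0.40)(0.0650) + (-0.15)(0.2700) = 0.21625
adj(I−A) = Cᵀ =
  [ 0.4350   0.2625   0.1525]
  [ 0.0650   0.3375   0.0725]
  [ 0.2700   0.2375   0.4675]
(I − A)⁻¹ = adj(I−A) / det(I−A) ≈
  [   2.0116     1.2139     0.7052]
  [   0.3006     1.5607     0.3353]
  [   1.2486     1.0983     2.1618]
Δx = (I − A)⁻¹ Δd with Δd having +75 in the Gas component and 0 elsewhere.
So Δx_T = L_TG · (+75), where L_TG = adj(I−A)_TG / det(I−A) = 0.2700 / 0.21625.
Δx_T = 0.2700 × (+75) / 0.21625 = 20.25 / 0.21625 ≈ 93.64.

Δx_T = 93.64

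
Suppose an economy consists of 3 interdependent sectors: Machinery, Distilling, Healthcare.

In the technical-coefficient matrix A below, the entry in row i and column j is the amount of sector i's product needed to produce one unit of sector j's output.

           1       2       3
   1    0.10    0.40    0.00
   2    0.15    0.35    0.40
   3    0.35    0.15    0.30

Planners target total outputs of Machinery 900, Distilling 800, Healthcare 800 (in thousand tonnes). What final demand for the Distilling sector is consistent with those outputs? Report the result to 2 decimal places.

d_2 = 65.00

I − A =
  [   0.90    -0.40     0.00]
  [  -0.15     0.65    -0.40]
  [  -0.35    -0.15     0.70]
d = (I − A) x:
  d_1 = (+0.90)·900 + (-0.40)·800 + (+0.00)·800 = 490.00
  d_2 = (-0.15)·900 + (+0.65)·800 + (-0.40)·800 = 65.00
  d_3 = (-0.35)·900 + (-0.15)·800 + (+0.70)·800 = 125.00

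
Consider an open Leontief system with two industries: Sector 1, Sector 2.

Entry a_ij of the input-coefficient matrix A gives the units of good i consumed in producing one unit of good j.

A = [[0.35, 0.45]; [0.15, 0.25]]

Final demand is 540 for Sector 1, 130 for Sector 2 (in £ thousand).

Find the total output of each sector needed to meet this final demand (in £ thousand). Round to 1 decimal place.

I − A =
  [   0.65    -0.45]
  [  -0.15     0.75]
det(I−A) = (0.65)(0.75) − (-0.45)(-0.15) = 0.4200
adj(I−A) = [[0.75, 0.45], [0.15, 0.65]]
(I − A)⁻¹ = adj(I−A) / det(I−A) ≈
  [   1.7857     1.0714]
  [   0.3571     1.5476]
x = (I − A)⁻¹ d = adj(I−A)·d / det(I−A), with det(I−A) = 0.4200:
  x_1 = (0.75·540 + 0.45·130) / 0.4200 = 463.50 / 0.4200 ≈ 1103.6
  x_2 = (0.15·540 + 0.65·130) / 0.4200 = 165.50 / 0.4200 ≈ 394.0

x_1 = 1103.6, x_2 = 394.0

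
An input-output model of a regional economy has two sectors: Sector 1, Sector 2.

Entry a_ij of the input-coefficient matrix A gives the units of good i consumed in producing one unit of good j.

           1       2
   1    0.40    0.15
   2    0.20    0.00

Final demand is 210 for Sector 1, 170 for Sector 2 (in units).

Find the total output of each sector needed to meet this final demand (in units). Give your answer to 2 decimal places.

I − A =
  [   0.60    -0.15]
  [  -0.20     1.00]
det(I−A) = (0.60)(1.00) − (-0.15)(-0.20) = 0.5700
adj(I−A) = [[1.00, 0.15], [0.20, 0.60]]
(I − A)⁻¹ = adj(I−A) / det(I−A) ≈
  [   1.7544     0.2632]
  [   0.3509     1.0526]
x = (I − A)⁻¹ d = adj(I−A)·d / det(I−A), with det(I−A) = 0.5700:
  x_1 = (1.00·210 + 0.15·170) / 0.5700 = 235.50 / 0.5700 ≈ 413.16
  x_2 = (0.20·210 + 0.60·170) / 0.5700 = 144.00 / 0.5700 ≈ 252.63

x_1 = 413.16, x_2 = 252.63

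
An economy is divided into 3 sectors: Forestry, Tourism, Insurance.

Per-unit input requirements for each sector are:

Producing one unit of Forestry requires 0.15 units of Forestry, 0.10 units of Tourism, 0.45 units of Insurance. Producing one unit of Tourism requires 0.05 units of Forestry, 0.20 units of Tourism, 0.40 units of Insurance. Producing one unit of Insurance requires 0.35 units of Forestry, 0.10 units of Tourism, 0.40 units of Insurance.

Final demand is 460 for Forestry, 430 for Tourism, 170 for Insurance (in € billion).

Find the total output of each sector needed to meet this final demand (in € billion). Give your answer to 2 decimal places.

x_1 = 1416.17, x_2 = 962.95, x_3 = 1987.43

I − A =
  [   0.85    -0.05    -0.35]
  [  -0.10     0.80    -0.10]
  [  -0.45    -0.40     0.60]
Cofactors of I−A, C_ij = (−1)^(i+j)·(minor ij) (rows/columns in the sector order above):
  C_11 = (0.80)(0.60) − (-0.10)(-0.40) = 0.4400
  C_12 = −[(-0.10)(0.60) − (-0.10)(-0.45)] = 0.1050
  C_13 = (-0.10)(-0.40) − (0.80)(-0.45) = 0.4000
  C_21 = −[(-0.05)(0.60) − (-0.35)(-0.40)] = 0.1700
  C_22 = (0.85)(0.60) − (-0.35)(-0.45) = 0.3525
  C_23 = −[(0.85)(-0.40) − (-0.05)(-0.45)] = 0.3625
  C_31 = (-0.05)(-0.10) − (-0.35)(0.80) = 0.2850
  C_32 = −[(0.85)(-0.10) − (-0.35)(-0.10)] = 0.1200
  C_33 = (0.85)(0.80) − (-0.05)(-0.10) = 0.6750
det(I−A) = Σ_j (I−A)_1j·C_1j = (0.85)(0.4400) + (-0.05)(0.1050) + (-0.35)(0.4000) = 0.22875
adj(I−A) = Cᵀ =
  [ 0.4400   0.1700   0.2850]
  [ 0.1050   0.3525   0.1200]
  [ 0.4000   0.3625   0.6750]
(I − A)⁻¹ = adj(I−A) / det(I−A) ≈
  [   1.9235     0.7432     1.2459]
  [   0.4590     1.5410     0.5246]
  [   1.7486     1.5847     2.9508]
x = (I − A)⁻¹ d = adj(I−A)·d / det(I−A), with det(I−A) = 0.22875:
  x_1 = (0.4400·460 + 0.1700·430 + 0.2850·170) / 0.22875 = 323.95 / 0.22875 ≈ 1416.17
  x_2 = (0.1050·460 + 0.3525·430 + 0.1200·170) / 0.22875 = 220.275 / 0.22875 ≈ 962.95
  x_3 = (0.4000·460 + 0.3625·430 + 0.6750·170) / 0.22875 = 454.625 / 0.22875 ≈ 1987.43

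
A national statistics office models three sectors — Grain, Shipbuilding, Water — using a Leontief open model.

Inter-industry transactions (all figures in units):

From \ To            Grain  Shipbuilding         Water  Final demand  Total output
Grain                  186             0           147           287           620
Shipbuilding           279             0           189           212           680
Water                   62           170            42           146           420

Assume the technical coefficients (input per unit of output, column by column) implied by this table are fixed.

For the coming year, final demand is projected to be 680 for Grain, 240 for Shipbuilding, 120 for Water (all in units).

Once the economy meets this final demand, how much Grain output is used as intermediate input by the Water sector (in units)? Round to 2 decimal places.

z_13 = 198.53

Technical coefficients a_ij = z_ij / X_j:
  a_11 = 186/620 = 0.30, a_21 = 279/620 = 0.45, a_31 = 62/620 = 0.10
  a_12 = 0/680 = 0.00, a_22 = 0/680 = 0.00, a_32 = 170/680 = 0.25
  a_13 = 147/420 = 0.35, a_23 = 189/420 = 0.45, a_33 = 42/420 = 0.10
I − A =
  [   0.70     0.00    -0.35]
  [  -0.45     1.00    -0.45]
  [  -0.10    -0.25     0.90]
Cofactors of I−A, C_ij = (−1)^(i+j)·(minor ij) (rows/columns in the sector order above):
  C_11 = (1.00)(0.90) − (-0.45)(-0.25) = 0.7875
  C_12 = −[(-0.45)(0.90) − (-0.45)(-0.10)] = 0.4500
  C_13 = (-0.45)(-0.25) − (1.00)(-0.10) = 0.2125
  C_21 = −[(0.00)(0.90) − (-0.35)(-0.25)] = 0.0875
  C_22 = (0.70)(0.90) − (-0.35)(-0.10) = 0.5950
  C_23 = −[(0.70)(-0.25) − (0.00)(-0.10)] = 0.1750
  C_31 = (0.00)(-0.45) − (-0.35)(1.00) = 0.3500
  C_32 = −[(0.70)(-0.45) − (-0.35)(-0.45)] = 0.4725
  C_33 = (0.70)(1.00) − (0.00)(-0.45) = 0.7000
det(I−A) = Σ_j (I−A)_1j·C_1j = (0.70)(0.7875) + (0.00)(0.4500) + (-0.35)(0.2125) = 0.476875
adj(I−A) = Cᵀ =
  [ 0.7875   0.0875   0.3500]
  [ 0.4500   0.5950   0.4725]
  [ 0.2125   0.1750   0.7000]
(I − A)⁻¹ = adj(I−A) / det(I−A) ≈
  [   1.6514     0.1835     0.7339]
  [   0.9436     1.2477     0.9908]
  [   0.4456     0.3670     1.4679]
First solve x = (I − A)⁻¹ d = adj(I−A)·d / det(I−A); in particular x_3 = (0.2125·680 + 0.1750·240 + 0.7000·120) / 0.476875 = 270.50 / 0.476875 ≈ 567.2346.
Intermediate flow from 1 to 3: z_13 = a_13 · x_3 = 0.35 × 270.50 / 0.476875 = 94.675 / 0.476875 ≈ 198.53.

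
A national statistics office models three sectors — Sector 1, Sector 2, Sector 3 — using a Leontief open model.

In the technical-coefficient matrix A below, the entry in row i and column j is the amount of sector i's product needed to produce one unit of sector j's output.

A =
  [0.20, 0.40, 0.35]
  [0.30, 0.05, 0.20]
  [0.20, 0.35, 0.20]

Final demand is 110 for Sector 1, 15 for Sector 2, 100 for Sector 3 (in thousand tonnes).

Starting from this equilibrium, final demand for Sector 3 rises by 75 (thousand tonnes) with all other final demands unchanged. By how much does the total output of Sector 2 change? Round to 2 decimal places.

Δx_2 = 59.02

I − A =
  [   0.80    -0.40    -0.35]
  [  -0.30     0.95    -0.20]
  [  -0.20    -0.35     0.80]
Cofactors of I−A, C_ij = (−1)^(i+j)·(minor ij) (rows/columns in the sector order above):
  C_11 = (0.95)(0.80) − (-0.20)(-0.35) = 0.6900
  C_12 = −[(-0.30)(0.80) − (-0.20)(-0.20)] = 0.2800
  C_13 = (-0.30)(-0.35) − (0.95)(-0.20) = 0.2950
  C_21 = −[(-0.40)(0.80) − (-0.35)(-0.35)] = 0.4425
  C_22 = (0.80)(0.80) − (-0.35)(-0.20) = 0.5700
  C_23 = −[(0.80)(-0.35) − (-0.40)(-0.20)] = 0.3600
  C_31 = (-0.40)(-0.20) − (-0.35)(0.95) = 0.4125
  C_32 = −[(0.80)(-0.20) − (-0.35)(-0.30)] = 0.2650
  C_33 = (0.80)(0.95) − (-0.40)(-0.30) = 0.6400
det(I−A) = Σ_j (I−A)_1j·C_1j = (0.80)(0.6900) + (-0.40)(0.2800) + (-0.35)(0.2950) = 0.33675
adj(I−A) = Cᵀ =
  [ 0.6900   0.4425   0.4125]
  [ 0.2800   0.5700   0.2650]
  [ 0.2950   0.3600   0.6400]
(I − A)⁻¹ = adj(I−A) / det(I−A) ≈
  [   2.0490     1.3140     1.2249]
  [   0.8315     1.6927     0.7869]
  [   0.8760     1.0690     1.9005]
Δx = (I − A)⁻¹ Δd with Δd having +75 in the Sector 3 component and 0 elsewhere.
So Δx_2 = L_23 · (+75), where L_23 = adj(I−A)_23 / det(I−A) = 0.2650 / 0.33675.
Δx_2 = 0.2650 × (+75) / 0.33675 = 19.875 / 0.33675 ≈ 59.02.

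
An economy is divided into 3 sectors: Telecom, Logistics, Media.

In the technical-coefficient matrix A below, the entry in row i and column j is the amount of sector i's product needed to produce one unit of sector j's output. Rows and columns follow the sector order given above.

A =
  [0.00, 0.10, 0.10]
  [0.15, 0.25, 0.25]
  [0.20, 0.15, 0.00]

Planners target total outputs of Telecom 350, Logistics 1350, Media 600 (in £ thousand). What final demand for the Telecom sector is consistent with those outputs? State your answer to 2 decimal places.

d_1 = 155.00

I − A =
  [   1.00    -0.10    -0.10]
  [  -0.15     0.75    -0.25]
  [  -0.20    -0.15     1.00]
d = (I − A) x:
  d_1 = (+1.00)·350 + (-0.10)·1350 + (-0.10)·600 = 155.00
  d_2 = (-0.15)·350 + (+0.75)·1350 + (-0.25)·600 = 810.00
  d_3 = (-0.20)·350 + (-0.15)·1350 + (+1.00)·600 = 327.50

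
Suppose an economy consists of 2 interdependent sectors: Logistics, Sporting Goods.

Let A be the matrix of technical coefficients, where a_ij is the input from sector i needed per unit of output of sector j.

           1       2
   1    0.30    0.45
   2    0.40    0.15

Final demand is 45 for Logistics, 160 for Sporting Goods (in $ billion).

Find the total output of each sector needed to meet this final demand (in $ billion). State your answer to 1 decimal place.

I − A =
  [   0.70    -0.45]
  [  -0.40     0.85]
det(I−A) = (0.70)(0.85) − (-0.45)(-0.40) = 0.4150
adj(I−A) = [[0.85, 0.45], [0.40, 0.70]]
(I − A)⁻¹ = adj(I−A) / det(I−A) ≈
  [   2.0482     1.0843]
  [   0.9639     1.6867]
x = (I − A)⁻¹ d = adj(I−A)·d / det(I−A), with det(I−A) = 0.4150:
  x_1 = (0.85·45 + 0.45·160) / 0.4150 = 110.25 / 0.4150 ≈ 265.7
  x_2 = (0.40·45 + 0.70·160) / 0.4150 = 130.00 / 0.4150 ≈ 313.3

x_1 = 265.7, x_2 = 313.3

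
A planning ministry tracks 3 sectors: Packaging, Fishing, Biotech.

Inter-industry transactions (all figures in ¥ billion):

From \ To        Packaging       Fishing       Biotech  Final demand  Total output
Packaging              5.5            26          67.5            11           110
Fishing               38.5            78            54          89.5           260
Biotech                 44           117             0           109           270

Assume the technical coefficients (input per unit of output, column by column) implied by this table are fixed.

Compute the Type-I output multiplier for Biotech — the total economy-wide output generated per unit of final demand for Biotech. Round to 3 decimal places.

m_B = 2.581

Technical coefficients a_ij = z_ij / X_j:
  a_PP = 5.5/110 = 0.05, a_FP = 38.5/110 = 0.35, a_BP = 44/110 = 0.40
  a_PF = 26/260 = 0.10, a_FF = 78/260 = 0.30, a_BF = 117/260 = 0.45
  a_PB = 67.5/270 = 0.25, a_FB = 54/270 = 0.20, a_BB = 0/270 = 0.00
I − A =
  [   0.95    -0.10    -0.25]
  [  -0.35     0.70    -0.20]
  [  -0.40    -0.45     1.00]
Cofactors of I−A, C_ij = (−1)^(i+j)·(minor ij) (rows/columns in the sector order above):
  C_11 = (0.70)(1.00) − (-0.20)(-0.45) = 0.6100
  C_12 = −[(-0.35)(1.00) − (-0.20)(-0.40)] = 0.4300
  C_13 = (-0.35)(-0.45) − (0.70)(-0.40) = 0.4375
  C_21 = −[(-0.10)(1.00) − (-0.25)(-0.45)] = 0.2125
  C_22 = (0.95)(1.00) − (-0.25)(-0.40) = 0.8500
  C_23 = −[(0.95)(-0.45) − (-0.10)(-0.40)] = 0.4675
  C_31 = (-0.10)(-0.20) − (-0.25)(0.70) = 0.1950
  C_32 = −[(0.95)(-0.20) − (-0.25)(-0.35)] = 0.2775
  C_33 = (0.95)(0.70) − (-0.10)(-0.35) = 0.6300
det(I−A) = Σ_j (I−A)_1j·C_1j = (0.95)(0.6100) + (-0.10)(0.4300) + (-0.25)(0.4375) = 0.427125
adj(I−A) = Cᵀ =
  [ 0.6100   0.2125   0.1950]
  [ 0.4300   0.8500   0.2775]
  [ 0.4375   0.4675   0.6300]
(I − A)⁻¹ = adj(I−A) / det(I−A) ≈
  [   1.4282     0.4975     0.4565]
  [   1.0067     1.9900     0.6497]
  [   1.0243     1.0945     1.4750]
The output multiplier for sector j is the column-j sum of the Leontief inverse (I − A)⁻¹ = adj(I−A) / det(I−A).
Column B of adj(I−A): (0.1950, 0.2775, 0.6300); det(I−A) = 0.427125.
m_B = (0.1950 + 0.2775 + 0.6300) / 0.427125 = 1.1025 / 0.427125 ≈ 2.581.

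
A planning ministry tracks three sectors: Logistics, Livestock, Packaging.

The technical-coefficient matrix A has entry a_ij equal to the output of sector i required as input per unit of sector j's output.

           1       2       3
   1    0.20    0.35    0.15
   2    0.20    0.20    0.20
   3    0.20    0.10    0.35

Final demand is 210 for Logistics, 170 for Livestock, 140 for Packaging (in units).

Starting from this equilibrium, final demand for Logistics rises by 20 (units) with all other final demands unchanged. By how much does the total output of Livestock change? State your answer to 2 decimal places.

Δx_2 = 10.85

I − A =
  [   0.80    -0.35    -0.15]
  [  -0.20     0.80    -0.20]
  [  -0.20    -0.10     0.65]
Cofactors of I−A, C_ij = (−1)^(i+j)·(minor ij) (rows/columns in the sector order above):
  C_11 = (0.80)(0.65) − (-0.20)(-0.10) = 0.5000
  C_12 = −[(-0.20)(0.65) − (-0.20)(-0.20)] = 0.1700
  C_13 = (-0.20)(-0.10) − (0.80)(-0.20) = 0.1800
  C_21 = −[(-0.35)(0.65) − (-0.15)(-0.10)] = 0.2425
  C_22 = (0.80)(0.65) − (-0.15)(-0.20) = 0.4900
  C_23 = −[(0.80)(-0.10) − (-0.35)(-0.20)] = 0.1500
  C_31 = (-0.35)(-0.20) − (-0.15)(0.80) = 0.1900
  C_32 = −[(0.80)(-0.20) − (-0.15)(-0.20)] = 0.1900
  C_33 = (0.80)(0.80) − (-0.35)(-0.20) = 0.5700
det(I−A) = Σ_j (I−A)_1j·C_1j = (0.80)(0.5000) + (-0.35)(0.1700) + (-0.15)(0.1800) = 0.3135
adj(I−A) = Cᵀ =
  [ 0.5000   0.2425   0.1900]
  [ 0.1700   0.4900   0.1900]
  [ 0.1800   0.1500   0.5700]
(I − A)⁻¹ = adj(I−A) / det(I−A) ≈
  [   1.5949     0.7735     0.6061]
  [   0.5423     1.5630     0.6061]
  [   0.5742     0.4785     1.8182]
Δx = (I − A)⁻¹ Δd with Δd having +20 in the Logistics component and 0 elsewhere.
So Δx_2 = L_21 · (+20), where L_21 = adj(I−A)_21 / det(I−A) = 0.1700 / 0.3135.
Δx_2 = 0.1700 × (+20) / 0.3135 = 3.40 / 0.3135 ≈ 10.85.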